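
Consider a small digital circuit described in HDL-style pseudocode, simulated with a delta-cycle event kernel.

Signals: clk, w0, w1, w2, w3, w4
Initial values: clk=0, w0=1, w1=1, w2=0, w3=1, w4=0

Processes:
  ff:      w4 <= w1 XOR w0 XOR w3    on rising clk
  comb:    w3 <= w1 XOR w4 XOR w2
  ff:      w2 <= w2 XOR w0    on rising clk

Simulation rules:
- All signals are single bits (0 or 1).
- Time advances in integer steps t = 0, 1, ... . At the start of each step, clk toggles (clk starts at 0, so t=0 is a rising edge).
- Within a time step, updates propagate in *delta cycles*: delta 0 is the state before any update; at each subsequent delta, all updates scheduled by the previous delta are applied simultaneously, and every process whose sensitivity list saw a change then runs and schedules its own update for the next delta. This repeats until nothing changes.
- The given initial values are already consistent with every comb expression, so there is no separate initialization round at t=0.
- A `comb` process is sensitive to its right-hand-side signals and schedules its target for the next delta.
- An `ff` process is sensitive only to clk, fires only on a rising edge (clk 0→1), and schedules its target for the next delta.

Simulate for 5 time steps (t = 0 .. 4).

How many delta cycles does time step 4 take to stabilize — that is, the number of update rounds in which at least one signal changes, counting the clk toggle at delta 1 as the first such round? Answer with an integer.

2

t=0 Δ0: clk=0 w4=0 w1=1 w0=1 w2=0 w3=1
  Δ1: clk:0→1
  Δ2: w4:0→1, w2:0→1
  (2Δ to stable)
t=1 Δ0: clk=1 w4=1 w1=1 w0=1 w2=1 w3=1
  Δ1: clk:1→0
  (1Δ to stable)
t=2 Δ0: clk=0 w4=1 w1=1 w0=1 w2=1 w3=1
  Δ1: clk:0→1
  Δ2: w2:1→0
  Δ3: w3:1→0
  (3Δ to stable)
t=3 Δ0: clk=1 w4=1 w1=1 w0=1 w2=0 w3=0
  Δ1: clk:1→0
  (1Δ to stable)
t=4 Δ0: clk=0 w4=1 w1=1 w0=1 w2=0 w3=0
  Δ1: clk:0→1
  Δ2: w4:1→0, w2:0→1
  (2Δ to stable)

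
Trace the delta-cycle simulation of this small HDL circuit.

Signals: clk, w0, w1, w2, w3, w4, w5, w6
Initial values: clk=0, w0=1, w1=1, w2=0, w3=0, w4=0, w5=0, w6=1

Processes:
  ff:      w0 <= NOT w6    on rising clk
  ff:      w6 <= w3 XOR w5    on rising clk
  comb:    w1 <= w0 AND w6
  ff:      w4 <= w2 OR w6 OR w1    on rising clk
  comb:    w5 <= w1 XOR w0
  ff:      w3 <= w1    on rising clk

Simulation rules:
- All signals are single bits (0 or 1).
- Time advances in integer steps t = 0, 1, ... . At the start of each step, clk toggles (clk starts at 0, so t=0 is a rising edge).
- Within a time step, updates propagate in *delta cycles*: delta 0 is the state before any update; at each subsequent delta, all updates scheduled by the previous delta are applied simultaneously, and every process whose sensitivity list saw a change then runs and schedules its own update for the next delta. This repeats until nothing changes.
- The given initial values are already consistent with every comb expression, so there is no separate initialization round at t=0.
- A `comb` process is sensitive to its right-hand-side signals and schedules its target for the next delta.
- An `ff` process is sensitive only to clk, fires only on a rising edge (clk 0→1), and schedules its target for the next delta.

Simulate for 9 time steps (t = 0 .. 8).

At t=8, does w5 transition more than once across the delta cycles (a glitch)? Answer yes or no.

[bits: w0,w1,w3,clk,w4,w6,w5,w2]
t=0: Δ0=11000100 Δ1=11010100 Δ2=01111000 Δ3=00111010 Δ4=00111000 | 4Δ
t=1: Δ0=00111000 Δ1=00101000 | 1Δ
t=2: Δ0=00101000 Δ1=00111000 Δ2=10010100 Δ3=11010110 Δ4=11010100 | 4Δ
t=3: Δ0=11010100 Δ1=11000100 | 1Δ
t=4: Δ0=11000100 Δ1=11010100 Δ2=01111000 Δ3=00111010 Δ4=00111000 | 4Δ
t=5: Δ0=00111000 Δ1=00101000 | 1Δ
t=6: Δ0=00101000 Δ1=00111000 Δ2=10010100 Δ3=11010110 Δ4=11010100 | 4Δ
t=7: Δ0=11010100 Δ1=11000100 | 1Δ
t=8: Δ0=11000100 Δ1=11010100 Δ2=01111000 Δ3=00111010 Δ4=00111000 | 4Δ

yes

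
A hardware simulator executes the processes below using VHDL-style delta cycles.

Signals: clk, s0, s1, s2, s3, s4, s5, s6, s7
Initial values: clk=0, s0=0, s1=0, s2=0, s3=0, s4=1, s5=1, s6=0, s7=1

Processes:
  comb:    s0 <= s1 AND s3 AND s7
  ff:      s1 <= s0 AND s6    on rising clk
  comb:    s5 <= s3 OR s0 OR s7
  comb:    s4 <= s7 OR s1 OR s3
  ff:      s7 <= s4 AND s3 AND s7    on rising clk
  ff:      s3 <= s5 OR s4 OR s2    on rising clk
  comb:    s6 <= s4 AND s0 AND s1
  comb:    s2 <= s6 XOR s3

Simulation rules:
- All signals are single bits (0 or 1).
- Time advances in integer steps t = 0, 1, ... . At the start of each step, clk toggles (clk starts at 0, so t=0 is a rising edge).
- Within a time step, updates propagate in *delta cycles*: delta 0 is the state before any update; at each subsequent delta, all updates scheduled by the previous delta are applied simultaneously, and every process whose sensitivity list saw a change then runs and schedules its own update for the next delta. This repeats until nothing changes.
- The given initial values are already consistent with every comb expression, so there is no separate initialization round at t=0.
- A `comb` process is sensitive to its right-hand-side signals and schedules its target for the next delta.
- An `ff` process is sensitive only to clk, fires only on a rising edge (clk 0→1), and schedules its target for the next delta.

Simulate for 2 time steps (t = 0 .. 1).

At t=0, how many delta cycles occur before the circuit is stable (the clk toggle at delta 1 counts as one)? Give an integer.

3

[bits: s5,clk,s3,s6,s7,s4,s1,s0,s2]
t=0: Δ0=100011000 Δ1=110011000 Δ2=111001000 Δ3=111001001 | 3Δ
t=1: Δ0=111001001 Δ1=101001001 | 1Δ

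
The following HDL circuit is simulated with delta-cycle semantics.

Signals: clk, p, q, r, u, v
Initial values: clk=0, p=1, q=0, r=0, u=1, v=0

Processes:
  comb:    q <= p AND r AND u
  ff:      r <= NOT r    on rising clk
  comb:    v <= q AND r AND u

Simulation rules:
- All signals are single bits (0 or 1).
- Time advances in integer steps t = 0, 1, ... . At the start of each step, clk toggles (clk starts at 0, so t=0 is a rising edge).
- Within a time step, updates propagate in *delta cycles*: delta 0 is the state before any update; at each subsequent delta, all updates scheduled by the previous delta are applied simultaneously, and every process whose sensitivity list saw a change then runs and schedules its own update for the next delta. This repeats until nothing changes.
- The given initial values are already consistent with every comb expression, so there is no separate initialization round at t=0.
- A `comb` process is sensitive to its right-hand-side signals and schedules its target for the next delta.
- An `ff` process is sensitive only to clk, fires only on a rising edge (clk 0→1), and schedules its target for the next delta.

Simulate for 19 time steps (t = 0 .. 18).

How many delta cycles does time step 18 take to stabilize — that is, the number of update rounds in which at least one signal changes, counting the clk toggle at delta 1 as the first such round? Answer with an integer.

[bits: q,clk,u,v,r,p]
t=0: Δ0=001001 Δ1=011001 Δ2=011011 Δ3=111011 Δ4=111111 | 4Δ
t=1: Δ0=111111 Δ1=101111 | 1Δ
t=2: Δ0=101111 Δ1=111111 Δ2=111101 Δ3=011001 | 3Δ
t=3: Δ0=011001 Δ1=001001 | 1Δ
t=4: Δ0=001001 Δ1=011001 Δ2=011011 Δ3=111011 Δ4=111111 | 4Δ
t=5: Δ0=111111 Δ1=101111 | 1Δ
t=6: Δ0=101111 Δ1=111111 Δ2=111101 Δ3=011001 | 3Δ
t=7: Δ0=011001 Δ1=001001 | 1Δ
t=8: Δ0=001001 Δ1=011001 Δ2=011011 Δ3=111011 Δ4=111111 | 4Δ
t=9: Δ0=111111 Δ1=101111 | 1Δ
t=10: Δ0=101111 Δ1=111111 Δ2=111101 Δ3=011001 | 3Δ
t=11: Δ0=011001 Δ1=001001 | 1Δ
t=12: Δ0=001001 Δ1=011001 Δ2=011011 Δ3=111011 Δ4=111111 | 4Δ
t=13: Δ0=111111 Δ1=101111 | 1Δ
t=14: Δ0=101111 Δ1=111111 Δ2=111101 Δ3=011001 | 3Δ
t=15: Δ0=011001 Δ1=001001 | 1Δ
t=16: Δ0=001001 Δ1=011001 Δ2=011011 Δ3=111011 Δ4=111111 | 4Δ
t=17: Δ0=111111 Δ1=101111 | 1Δ
t=18: Δ0=101111 Δ1=111111 Δ2=111101 Δ3=011001 | 3Δ

3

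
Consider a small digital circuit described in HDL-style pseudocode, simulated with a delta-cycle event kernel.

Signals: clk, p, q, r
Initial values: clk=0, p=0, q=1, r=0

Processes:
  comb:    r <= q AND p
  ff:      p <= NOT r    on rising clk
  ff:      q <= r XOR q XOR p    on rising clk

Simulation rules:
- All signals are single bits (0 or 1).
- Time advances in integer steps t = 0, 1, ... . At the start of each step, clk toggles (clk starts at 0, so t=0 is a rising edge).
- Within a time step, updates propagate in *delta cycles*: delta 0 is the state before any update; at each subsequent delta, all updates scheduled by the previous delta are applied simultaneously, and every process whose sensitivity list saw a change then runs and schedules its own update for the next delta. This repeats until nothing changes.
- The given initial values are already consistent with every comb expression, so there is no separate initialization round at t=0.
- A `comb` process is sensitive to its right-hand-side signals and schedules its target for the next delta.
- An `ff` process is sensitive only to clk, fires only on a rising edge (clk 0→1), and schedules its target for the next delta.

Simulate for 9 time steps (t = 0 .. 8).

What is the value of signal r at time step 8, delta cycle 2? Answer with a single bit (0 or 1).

t0.Δ0 clk=0 p=0 r=0 q=1
t0.Δ1 clk=1 p=0 r=0 q=1
t0.Δ2 clk=1 p=1 r=0 q=1
t0.Δ3 clk=1 p=1 r=1 q=1
t1.Δ0 clk=1 p=1 r=1 q=1
t1.Δ1 clk=0 p=1 r=1 q=1
t2.Δ0 clk=0 p=1 r=1 q=1
t2.Δ1 clk=1 p=1 r=1 q=1
t2.Δ2 clk=1 p=0 r=1 q=1
t2.Δ3 clk=1 p=0 r=0 q=1
t3.Δ0 clk=1 p=0 r=0 q=1
t3.Δ1 clk=0 p=0 r=0 q=1
t4.Δ0 clk=0 p=0 r=0 q=1
t4.Δ1 clk=1 p=0 r=0 q=1
t4.Δ2 clk=1 p=1 r=0 q=1
t4.Δ3 clk=1 p=1 r=1 q=1
t5.Δ0 clk=1 p=1 r=1 q=1
t5.Δ1 clk=0 p=1 r=1 q=1
t6.Δ0 clk=0 p=1 r=1 q=1
t6.Δ1 clk=1 p=1 r=1 q=1
t6.Δ2 clk=1 p=0 r=1 q=1
t6.Δ3 clk=1 p=0 r=0 q=1
t7.Δ0 clk=1 p=0 r=0 q=1
t7.Δ1 clk=0 p=0 r=0 q=1
t8.Δ0 clk=0 p=0 r=0 q=1
t8.Δ1 clk=1 p=0 r=0 q=1
t8.Δ2 clk=1 p=1 r=0 q=1
t8.Δ3 clk=1 p=1 r=1 q=1

0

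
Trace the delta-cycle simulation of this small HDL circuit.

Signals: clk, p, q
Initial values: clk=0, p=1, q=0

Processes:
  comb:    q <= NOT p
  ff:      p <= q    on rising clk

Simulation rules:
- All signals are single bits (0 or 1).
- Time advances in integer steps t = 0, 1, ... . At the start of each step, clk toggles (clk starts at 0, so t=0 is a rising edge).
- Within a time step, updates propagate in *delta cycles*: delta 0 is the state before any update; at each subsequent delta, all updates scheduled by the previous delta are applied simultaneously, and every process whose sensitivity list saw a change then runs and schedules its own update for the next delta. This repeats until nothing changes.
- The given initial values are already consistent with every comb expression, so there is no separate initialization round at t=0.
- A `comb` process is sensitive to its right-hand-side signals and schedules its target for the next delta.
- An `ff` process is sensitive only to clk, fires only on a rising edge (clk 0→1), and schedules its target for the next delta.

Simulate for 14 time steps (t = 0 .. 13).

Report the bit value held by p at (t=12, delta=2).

0

[bits: p,clk,q]
t=0: Δ0=100 Δ1=110 Δ2=010 Δ3=011 | 3Δ
t=1: Δ0=011 Δ1=001 | 1Δ
t=2: Δ0=001 Δ1=011 Δ2=111 Δ3=110 | 3Δ
t=3: Δ0=110 Δ1=100 | 1Δ
t=4: Δ0=100 Δ1=110 Δ2=010 Δ3=011 | 3Δ
t=5: Δ0=011 Δ1=001 | 1Δ
t=6: Δ0=001 Δ1=011 Δ2=111 Δ3=110 | 3Δ
t=7: Δ0=110 Δ1=100 | 1Δ
t=8: Δ0=100 Δ1=110 Δ2=010 Δ3=011 | 3Δ
t=9: Δ0=011 Δ1=001 | 1Δ
t=10: Δ0=001 Δ1=011 Δ2=111 Δ3=110 | 3Δ
t=11: Δ0=110 Δ1=100 | 1Δ
t=12: Δ0=100 Δ1=110 Δ2=010 Δ3=011 | 3Δ
t=13: Δ0=011 Δ1=001 | 1Δ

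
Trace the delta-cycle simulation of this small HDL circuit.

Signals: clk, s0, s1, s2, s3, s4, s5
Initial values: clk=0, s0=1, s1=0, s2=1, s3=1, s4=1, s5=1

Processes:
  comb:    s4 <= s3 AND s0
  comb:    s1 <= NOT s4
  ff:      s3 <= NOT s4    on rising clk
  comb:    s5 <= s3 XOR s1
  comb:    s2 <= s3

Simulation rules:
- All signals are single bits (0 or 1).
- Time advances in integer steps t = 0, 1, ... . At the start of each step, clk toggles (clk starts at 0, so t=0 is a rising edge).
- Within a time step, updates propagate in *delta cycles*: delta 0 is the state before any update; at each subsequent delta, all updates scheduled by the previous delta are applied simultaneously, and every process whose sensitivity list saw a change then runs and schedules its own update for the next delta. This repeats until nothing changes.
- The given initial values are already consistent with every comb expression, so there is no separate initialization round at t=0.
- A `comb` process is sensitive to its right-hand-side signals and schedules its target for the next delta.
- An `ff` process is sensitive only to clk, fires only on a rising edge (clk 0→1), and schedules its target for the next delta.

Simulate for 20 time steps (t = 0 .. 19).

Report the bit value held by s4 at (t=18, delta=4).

1

t=0 Δ0: s0=1 s4=1 s1=0 s2=1 s5=1 s3=1 clk=0
  Δ1: clk:0→1
  Δ2: s3:1→0
  Δ3: s4:1→0, s2:1→0, s5:1→0
  Δ4: s1:0→1
  Δ5: s5:0→1
  (5Δ to stable)
t=1 Δ0: s0=1 s4=0 s1=1 s2=0 s5=1 s3=0 clk=1
  Δ1: clk:1→0
  (1Δ to stable)
t=2 Δ0: s0=1 s4=0 s1=1 s2=0 s5=1 s3=0 clk=0
  Δ1: clk:0→1
  Δ2: s3:0→1
  Δ3: s4:0→1, s2:0→1, s5:1→0
  Δ4: s1:1→0
  Δ5: s5:0→1
  (5Δ to stable)
t=3 Δ0: s0=1 s4=1 s1=0 s2=1 s5=1 s3=1 clk=1
  Δ1: clk:1→0
  (1Δ to stable)
t=4 Δ0: s0=1 s4=1 s1=0 s2=1 s5=1 s3=1 clk=0
  Δ1: clk:0→1
  Δ2: s3:1→0
  Δ3: s4:1→0, s2:1→0, s5:1→0
  Δ4: s1:0→1
  Δ5: s5:0→1
  (5Δ to stable)
t=5 Δ0: s0=1 s4=0 s1=1 s2=0 s5=1 s3=0 clk=1
  Δ1: clk:1→0
  (1Δ to stable)
t=6 Δ0: s0=1 s4=0 s1=1 s2=0 s5=1 s3=0 clk=0
  Δ1: clk:0→1
  Δ2: s3:0→1
  Δ3: s4:0→1, s2:0→1, s5:1→0
  Δ4: s1:1→0
  Δ5: s5:0→1
  (5Δ to stable)
t=7 Δ0: s0=1 s4=1 s1=0 s2=1 s5=1 s3=1 clk=1
  Δ1: clk:1→0
  (1Δ to stable)
t=8 Δ0: s0=1 s4=1 s1=0 s2=1 s5=1 s3=1 clk=0
  Δ1: clk:0→1
  Δ2: s3:1→0
  Δ3: s4:1→0, s2:1→0, s5:1→0
  Δ4: s1:0→1
  Δ5: s5:0→1
  (5Δ to stable)
t=9 Δ0: s0=1 s4=0 s1=1 s2=0 s5=1 s3=0 clk=1
  Δ1: clk:1→0
  (1Δ to stable)
t=10 Δ0: s0=1 s4=0 s1=1 s2=0 s5=1 s3=0 clk=0
  Δ1: clk:0→1
  Δ2: s3:0→1
  Δ3: s4:0→1, s2:0→1, s5:1→0
  Δ4: s1:1→0
  Δ5: s5:0→1
  (5Δ to stable)
t=11 Δ0: s0=1 s4=1 s1=0 s2=1 s5=1 s3=1 clk=1
  Δ1: clk:1→0
  (1Δ to stable)
t=12 Δ0: s0=1 s4=1 s1=0 s2=1 s5=1 s3=1 clk=0
  Δ1: clk:0→1
  Δ2: s3:1→0
  Δ3: s4:1→0, s2:1→0, s5:1→0
  Δ4: s1:0→1
  Δ5: s5:0→1
  (5Δ to stable)
t=13 Δ0: s0=1 s4=0 s1=1 s2=0 s5=1 s3=0 clk=1
  Δ1: clk:1→0
  (1Δ to stable)
t=14 Δ0: s0=1 s4=0 s1=1 s2=0 s5=1 s3=0 clk=0
  Δ1: clk:0→1
  Δ2: s3:0→1
  Δ3: s4:0→1, s2:0→1, s5:1→0
  Δ4: s1:1→0
  Δ5: s5:0→1
  (5Δ to stable)
t=15 Δ0: s0=1 s4=1 s1=0 s2=1 s5=1 s3=1 clk=1
  Δ1: clk:1→0
  (1Δ to stable)
t=16 Δ0: s0=1 s4=1 s1=0 s2=1 s5=1 s3=1 clk=0
  Δ1: clk:0→1
  Δ2: s3:1→0
  Δ3: s4:1→0, s2:1→0, s5:1→0
  Δ4: s1:0→1
  Δ5: s5:0→1
  (5Δ to stable)
t=17 Δ0: s0=1 s4=0 s1=1 s2=0 s5=1 s3=0 clk=1
  Δ1: clk:1→0
  (1Δ to stable)
t=18 Δ0: s0=1 s4=0 s1=1 s2=0 s5=1 s3=0 clk=0
  Δ1: clk:0→1
  Δ2: s3:0→1
  Δ3: s4:0→1, s2:0→1, s5:1→0
  Δ4: s1:1→0
  Δ5: s5:0→1
  (5Δ to stable)
t=19 Δ0: s0=1 s4=1 s1=0 s2=1 s5=1 s3=1 clk=1
  Δ1: clk:1→0
  (1Δ to stable)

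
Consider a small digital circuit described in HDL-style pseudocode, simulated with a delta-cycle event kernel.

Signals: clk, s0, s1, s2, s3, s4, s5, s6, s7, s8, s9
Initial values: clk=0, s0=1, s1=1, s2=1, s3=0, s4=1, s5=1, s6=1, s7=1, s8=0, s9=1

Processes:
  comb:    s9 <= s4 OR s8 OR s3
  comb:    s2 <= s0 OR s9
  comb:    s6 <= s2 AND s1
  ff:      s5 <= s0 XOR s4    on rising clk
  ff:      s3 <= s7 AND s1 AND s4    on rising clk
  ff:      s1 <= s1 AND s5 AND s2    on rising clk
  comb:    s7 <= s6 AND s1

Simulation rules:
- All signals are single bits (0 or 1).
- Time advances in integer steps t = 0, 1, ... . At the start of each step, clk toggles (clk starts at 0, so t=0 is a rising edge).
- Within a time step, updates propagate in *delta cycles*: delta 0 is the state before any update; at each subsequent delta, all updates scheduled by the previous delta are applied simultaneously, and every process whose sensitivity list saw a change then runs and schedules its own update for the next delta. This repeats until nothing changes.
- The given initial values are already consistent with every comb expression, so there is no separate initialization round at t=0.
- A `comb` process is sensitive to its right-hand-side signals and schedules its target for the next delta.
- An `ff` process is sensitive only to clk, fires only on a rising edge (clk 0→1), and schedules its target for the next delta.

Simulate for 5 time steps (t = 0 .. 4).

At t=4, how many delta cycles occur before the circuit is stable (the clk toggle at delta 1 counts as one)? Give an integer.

2

t0.Δ0 s0=1 s9=1 s7=1 s1=1 s2=1 s5=1 s6=1 s3=0 clk=0 s4=1 s8=0
t0.Δ1 s0=1 s9=1 s7=1 s1=1 s2=1 s5=1 s6=1 s3=0 clk=1 s4=1 s8=0
t0.Δ2 s0=1 s9=1 s7=1 s1=1 s2=1 s5=0 s6=1 s3=1 clk=1 s4=1 s8=0
t1.Δ0 s0=1 s9=1 s7=1 s1=1 s2=1 s5=0 s6=1 s3=1 clk=1 s4=1 s8=0
t1.Δ1 s0=1 s9=1 s7=1 s1=1 s2=1 s5=0 s6=1 s3=1 clk=0 s4=1 s8=0
t2.Δ0 s0=1 s9=1 s7=1 s1=1 s2=1 s5=0 s6=1 s3=1 clk=0 s4=1 s8=0
t2.Δ1 s0=1 s9=1 s7=1 s1=1 s2=1 s5=0 s6=1 s3=1 clk=1 s4=1 s8=0
t2.Δ2 s0=1 s9=1 s7=1 s1=0 s2=1 s5=0 s6=1 s3=1 clk=1 s4=1 s8=0
t2.Δ3 s0=1 s9=1 s7=0 s1=0 s2=1 s5=0 s6=0 s3=1 clk=1 s4=1 s8=0
t3.Δ0 s0=1 s9=1 s7=0 s1=0 s2=1 s5=0 s6=0 s3=1 clk=1 s4=1 s8=0
t3.Δ1 s0=1 s9=1 s7=0 s1=0 s2=1 s5=0 s6=0 s3=1 clk=0 s4=1 s8=0
t4.Δ0 s0=1 s9=1 s7=0 s1=0 s2=1 s5=0 s6=0 s3=1 clk=0 s4=1 s8=0
t4.Δ1 s0=1 s9=1 s7=0 s1=0 s2=1 s5=0 s6=0 s3=1 clk=1 s4=1 s8=0
t4.Δ2 s0=1 s9=1 s7=0 s1=0 s2=1 s5=0 s6=0 s3=0 clk=1 s4=1 s8=0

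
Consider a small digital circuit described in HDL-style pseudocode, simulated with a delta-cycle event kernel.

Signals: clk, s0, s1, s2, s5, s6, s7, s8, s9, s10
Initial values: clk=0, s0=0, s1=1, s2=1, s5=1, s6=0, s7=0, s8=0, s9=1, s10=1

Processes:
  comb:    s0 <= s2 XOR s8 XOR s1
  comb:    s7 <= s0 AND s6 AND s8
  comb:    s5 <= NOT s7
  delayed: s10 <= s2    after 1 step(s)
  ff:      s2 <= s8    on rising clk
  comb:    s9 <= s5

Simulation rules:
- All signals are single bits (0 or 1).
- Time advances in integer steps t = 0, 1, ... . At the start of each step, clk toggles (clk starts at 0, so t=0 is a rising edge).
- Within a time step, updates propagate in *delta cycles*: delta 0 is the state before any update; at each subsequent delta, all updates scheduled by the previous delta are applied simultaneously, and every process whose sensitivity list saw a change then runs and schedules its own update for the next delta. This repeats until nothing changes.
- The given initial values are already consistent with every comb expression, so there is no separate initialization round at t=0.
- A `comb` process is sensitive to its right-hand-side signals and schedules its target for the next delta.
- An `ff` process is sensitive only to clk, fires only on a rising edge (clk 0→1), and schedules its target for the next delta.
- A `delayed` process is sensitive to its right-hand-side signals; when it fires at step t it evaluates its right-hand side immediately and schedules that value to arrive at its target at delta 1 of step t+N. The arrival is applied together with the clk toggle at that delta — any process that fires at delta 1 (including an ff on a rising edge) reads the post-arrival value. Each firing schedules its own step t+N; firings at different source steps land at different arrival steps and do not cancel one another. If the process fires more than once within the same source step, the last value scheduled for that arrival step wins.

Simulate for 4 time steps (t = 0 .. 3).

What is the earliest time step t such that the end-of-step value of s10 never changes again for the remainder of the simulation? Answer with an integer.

1

[bits: clk,s9,s7,s6,s0,s10,s8,s1,s2,s5]
t=0: Δ0=0100010111 Δ1=1100010111 Δ2=1100010101 Δ3=1100110101 | 3Δ
t=1: Δ0=1100110101 Δ1=0100100101 | 1Δ
t=2: Δ0=0100100101 Δ1=1100100101 | 1Δ
t=3: Δ0=1100100101 Δ1=0100100101 | 1Δ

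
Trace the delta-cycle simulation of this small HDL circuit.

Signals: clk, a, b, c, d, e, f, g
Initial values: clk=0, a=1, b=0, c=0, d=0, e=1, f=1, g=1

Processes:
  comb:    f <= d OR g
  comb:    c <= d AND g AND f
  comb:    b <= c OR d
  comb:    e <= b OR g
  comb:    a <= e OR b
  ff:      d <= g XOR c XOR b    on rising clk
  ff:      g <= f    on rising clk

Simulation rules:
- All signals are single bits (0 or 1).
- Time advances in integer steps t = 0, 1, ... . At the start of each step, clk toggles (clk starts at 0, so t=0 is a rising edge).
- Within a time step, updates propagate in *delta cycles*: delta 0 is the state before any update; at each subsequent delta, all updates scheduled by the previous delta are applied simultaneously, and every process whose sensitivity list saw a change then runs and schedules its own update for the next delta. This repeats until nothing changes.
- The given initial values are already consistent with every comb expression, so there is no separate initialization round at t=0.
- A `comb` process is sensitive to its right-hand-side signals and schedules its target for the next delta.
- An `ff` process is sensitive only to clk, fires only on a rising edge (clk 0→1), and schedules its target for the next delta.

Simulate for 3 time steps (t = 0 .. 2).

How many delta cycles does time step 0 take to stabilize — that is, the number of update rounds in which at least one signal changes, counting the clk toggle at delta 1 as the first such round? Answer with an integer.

t=0 Δ0: c=0 d=0 clk=0 a=1 g=1 e=1 b=0 f=1
  Δ1: clk:0→1
  Δ2: d:0→1
  Δ3: c:0→1, b:0→1
  (3Δ to stable)
t=1 Δ0: c=1 d=1 clk=1 a=1 g=1 e=1 b=1 f=1
  Δ1: clk:1→0
  (1Δ to stable)
t=2 Δ0: c=1 d=1 clk=0 a=1 g=1 e=1 b=1 f=1
  Δ1: clk:0→1
  (1Δ to stable)

3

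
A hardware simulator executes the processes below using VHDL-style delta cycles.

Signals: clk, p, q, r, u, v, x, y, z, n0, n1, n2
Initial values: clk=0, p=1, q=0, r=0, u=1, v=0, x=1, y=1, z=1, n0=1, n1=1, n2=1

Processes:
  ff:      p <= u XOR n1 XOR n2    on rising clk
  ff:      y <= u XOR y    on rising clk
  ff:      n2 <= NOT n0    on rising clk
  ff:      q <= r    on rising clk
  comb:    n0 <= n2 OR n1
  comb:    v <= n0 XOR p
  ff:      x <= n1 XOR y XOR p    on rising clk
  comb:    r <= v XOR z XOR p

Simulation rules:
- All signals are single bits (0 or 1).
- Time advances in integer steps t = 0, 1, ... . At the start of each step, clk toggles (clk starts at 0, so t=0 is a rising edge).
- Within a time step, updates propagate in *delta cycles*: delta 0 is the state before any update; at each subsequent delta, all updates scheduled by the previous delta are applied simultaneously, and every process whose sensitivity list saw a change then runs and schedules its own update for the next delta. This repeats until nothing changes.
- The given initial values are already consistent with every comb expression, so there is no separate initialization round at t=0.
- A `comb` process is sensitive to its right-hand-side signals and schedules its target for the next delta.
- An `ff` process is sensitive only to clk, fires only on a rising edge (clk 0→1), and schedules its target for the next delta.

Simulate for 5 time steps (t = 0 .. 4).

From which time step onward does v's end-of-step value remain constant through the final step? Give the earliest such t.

t=0 Δ0: z=1 y=1 u=1 v=0 n0=1 n1=1 clk=0 q=0 r=0 p=1 x=1 n2=1
  Δ1: clk:0→1
  Δ2: y:1→0, n2:1→0
  (2Δ to stable)
t=1 Δ0: z=1 y=0 u=1 v=0 n0=1 n1=1 clk=1 q=0 r=0 p=1 x=1 n2=0
  Δ1: clk:1→0
  (1Δ to stable)
t=2 Δ0: z=1 y=0 u=1 v=0 n0=1 n1=1 clk=0 q=0 r=0 p=1 x=1 n2=0
  Δ1: clk:0→1
  Δ2: y:0→1, p:1→0, x:1→0
  Δ3: v:0→1, r:0→1
  Δ4: r:1→0
  (4Δ to stable)
t=3 Δ0: z=1 y=1 u=1 v=1 n0=1 n1=1 clk=1 q=0 r=0 p=0 x=0 n2=0
  Δ1: clk:1→0
  (1Δ to stable)
t=4 Δ0: z=1 y=1 u=1 v=1 n0=1 n1=1 clk=0 q=0 r=0 p=0 x=0 n2=0
  Δ1: clk:0→1
  Δ2: y:1→0
  (2Δ to stable)

2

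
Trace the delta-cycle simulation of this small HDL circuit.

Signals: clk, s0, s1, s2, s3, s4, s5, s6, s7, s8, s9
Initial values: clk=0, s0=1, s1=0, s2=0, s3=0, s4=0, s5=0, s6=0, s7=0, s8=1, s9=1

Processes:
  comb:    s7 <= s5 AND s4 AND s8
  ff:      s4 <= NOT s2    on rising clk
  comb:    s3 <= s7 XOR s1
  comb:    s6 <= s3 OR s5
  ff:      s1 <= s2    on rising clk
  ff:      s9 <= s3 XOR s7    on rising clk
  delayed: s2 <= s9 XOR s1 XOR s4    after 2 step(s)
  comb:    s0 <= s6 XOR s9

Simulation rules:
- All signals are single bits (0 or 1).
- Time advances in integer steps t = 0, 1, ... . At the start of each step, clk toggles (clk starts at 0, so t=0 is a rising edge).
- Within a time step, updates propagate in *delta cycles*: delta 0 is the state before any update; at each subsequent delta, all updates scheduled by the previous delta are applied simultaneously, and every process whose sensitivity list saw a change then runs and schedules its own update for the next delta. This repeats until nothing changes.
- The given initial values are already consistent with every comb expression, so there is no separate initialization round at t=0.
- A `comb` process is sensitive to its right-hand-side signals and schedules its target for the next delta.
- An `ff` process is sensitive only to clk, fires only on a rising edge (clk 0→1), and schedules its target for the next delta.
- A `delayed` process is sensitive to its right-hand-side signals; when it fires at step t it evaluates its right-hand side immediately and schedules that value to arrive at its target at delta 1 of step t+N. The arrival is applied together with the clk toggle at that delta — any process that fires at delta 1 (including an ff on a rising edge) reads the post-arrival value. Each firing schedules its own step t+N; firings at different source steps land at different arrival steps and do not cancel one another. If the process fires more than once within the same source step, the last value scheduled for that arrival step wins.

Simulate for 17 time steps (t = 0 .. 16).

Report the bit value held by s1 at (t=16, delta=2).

t0.Δ0 s8=1 s9=1 s2=0 s6=0 s1=0 s5=0 s3=0 s7=0 s4=0 clk=0 s0=1
t0.Δ1 s8=1 s9=1 s2=0 s6=0 s1=0 s5=0 s3=0 s7=0 s4=0 clk=1 s0=1
t0.Δ2 s8=1 s9=0 s2=0 s6=0 s1=0 s5=0 s3=0 s7=0 s4=1 clk=1 s0=1
t0.Δ3 s8=1 s9=0 s2=0 s6=0 s1=0 s5=0 s3=0 s7=0 s4=1 clk=1 s0=0
t1.Δ0 s8=1 s9=0 s2=0 s6=0 s1=0 s5=0 s3=0 s7=0 s4=1 clk=1 s0=0
t1.Δ1 s8=1 s9=0 s2=0 s6=0 s1=0 s5=0 s3=0 s7=0 s4=1 clk=0 s0=0
t2.Δ0 s8=1 s9=0 s2=0 s6=0 s1=0 s5=0 s3=0 s7=0 s4=1 clk=0 s0=0
t2.Δ1 s8=1 s9=0 s2=1 s6=0 s1=0 s5=0 s3=0 s7=0 s4=1 clk=1 s0=0
t2.Δ2 s8=1 s9=0 s2=1 s6=0 s1=1 s5=0 s3=0 s7=0 s4=0 clk=1 s0=0
t2.Δ3 s8=1 s9=0 s2=1 s6=0 s1=1 s5=0 s3=1 s7=0 s4=0 clk=1 s0=0
t2.Δ4 s8=1 s9=0 s2=1 s6=1 s1=1 s5=0 s3=1 s7=0 s4=0 clk=1 s0=0
t2.Δ5 s8=1 s9=0 s2=1 s6=1 s1=1 s5=0 s3=1 s7=0 s4=0 clk=1 s0=1
t3.Δ0 s8=1 s9=0 s2=1 s6=1 s1=1 s5=0 s3=1 s7=0 s4=0 clk=1 s0=1
t3.Δ1 s8=1 s9=0 s2=1 s6=1 s1=1 s5=0 s3=1 s7=0 s4=0 clk=0 s0=1
t4.Δ0 s8=1 s9=0 s2=1 s6=1 s1=1 s5=0 s3=1 s7=0 s4=0 clk=0 s0=1
t4.Δ1 s8=1 s9=0 s2=1 s6=1 s1=1 s5=0 s3=1 s7=0 s4=0 clk=1 s0=1
t4.Δ2 s8=1 s9=1 s2=1 s6=1 s1=1 s5=0 s3=1 s7=0 s4=0 clk=1 s0=1
t4.Δ3 s8=1 s9=1 s2=1 s6=1 s1=1 s5=0 s3=1 s7=0 s4=0 clk=1 s0=0
t5.Δ0 s8=1 s9=1 s2=1 s6=1 s1=1 s5=0 s3=1 s7=0 s4=0 clk=1 s0=0
t5.Δ1 s8=1 s9=1 s2=1 s6=1 s1=1 s5=0 s3=1 s7=0 s4=0 clk=0 s0=0
t6.Δ0 s8=1 s9=1 s2=1 s6=1 s1=1 s5=0 s3=1 s7=0 s4=0 clk=0 s0=0
t6.Δ1 s8=1 s9=1 s2=0 s6=1 s1=1 s5=0 s3=1 s7=0 s4=0 clk=1 s0=0
t6.Δ2 s8=1 s9=1 s2=0 s6=1 s1=0 s5=0 s3=1 s7=0 s4=1 clk=1 s0=0
t6.Δ3 s8=1 s9=1 s2=0 s6=1 s1=0 s5=0 s3=0 s7=0 s4=1 clk=1 s0=0
t6.Δ4 s8=1 s9=1 s2=0 s6=0 s1=0 s5=0 s3=0 s7=0 s4=1 clk=1 s0=0
t6.Δ5 s8=1 s9=1 s2=0 s6=0 s1=0 s5=0 s3=0 s7=0 s4=1 clk=1 s0=1
t7.Δ0 s8=1 s9=1 s2=0 s6=0 s1=0 s5=0 s3=0 s7=0 s4=1 clk=1 s0=1
t7.Δ1 s8=1 s9=1 s2=0 s6=0 s1=0 s5=0 s3=0 s7=0 s4=1 clk=0 s0=1
t8.Δ0 s8=1 s9=1 s2=0 s6=0 s1=0 s5=0 s3=0 s7=0 s4=1 clk=0 s0=1
t8.Δ1 s8=1 s9=1 s2=0 s6=0 s1=0 s5=0 s3=0 s7=0 s4=1 clk=1 s0=1
t8.Δ2 s8=1 s9=0 s2=0 s6=0 s1=0 s5=0 s3=0 s7=0 s4=1 clk=1 s0=1
t8.Δ3 s8=1 s9=0 s2=0 s6=0 s1=0 s5=0 s3=0 s7=0 s4=1 clk=1 s0=0
t9.Δ0 s8=1 s9=0 s2=0 s6=0 s1=0 s5=0 s3=0 s7=0 s4=1 clk=1 s0=0
t9.Δ1 s8=1 s9=0 s2=0 s6=0 s1=0 s5=0 s3=0 s7=0 s4=1 clk=0 s0=0
t10.Δ0 s8=1 s9=0 s2=0 s6=0 s1=0 s5=0 s3=0 s7=0 s4=1 clk=0 s0=0
t10.Δ1 s8=1 s9=0 s2=1 s6=0 s1=0 s5=0 s3=0 s7=0 s4=1 clk=1 s0=0
t10.Δ2 s8=1 s9=0 s2=1 s6=0 s1=1 s5=0 s3=0 s7=0 s4=0 clk=1 s0=0
t10.Δ3 s8=1 s9=0 s2=1 s6=0 s1=1 s5=0 s3=1 s7=0 s4=0 clk=1 s0=0
t10.Δ4 s8=1 s9=0 s2=1 s6=1 s1=1 s5=0 s3=1 s7=0 s4=0 clk=1 s0=0
t10.Δ5 s8=1 s9=0 s2=1 s6=1 s1=1 s5=0 s3=1 s7=0 s4=0 clk=1 s0=1
t11.Δ0 s8=1 s9=0 s2=1 s6=1 s1=1 s5=0 s3=1 s7=0 s4=0 clk=1 s0=1
t11.Δ1 s8=1 s9=0 s2=1 s6=1 s1=1 s5=0 s3=1 s7=0 s4=0 clk=0 s0=1
t12.Δ0 s8=1 s9=0 s2=1 s6=1 s1=1 s5=0 s3=1 s7=0 s4=0 clk=0 s0=1
t12.Δ1 s8=1 s9=0 s2=1 s6=1 s1=1 s5=0 s3=1 s7=0 s4=0 clk=1 s0=1
t12.Δ2 s8=1 s9=1 s2=1 s6=1 s1=1 s5=0 s3=1 s7=0 s4=0 clk=1 s0=1
t12.Δ3 s8=1 s9=1 s2=1 s6=1 s1=1 s5=0 s3=1 s7=0 s4=0 clk=1 s0=0
t13.Δ0 s8=1 s9=1 s2=1 s6=1 s1=1 s5=0 s3=1 s7=0 s4=0 clk=1 s0=0
t13.Δ1 s8=1 s9=1 s2=1 s6=1 s1=1 s5=0 s3=1 s7=0 s4=0 clk=0 s0=0
t14.Δ0 s8=1 s9=1 s2=1 s6=1 s1=1 s5=0 s3=1 s7=0 s4=0 clk=0 s0=0
t14.Δ1 s8=1 s9=1 s2=0 s6=1 s1=1 s5=0 s3=1 s7=0 s4=0 clk=1 s0=0
t14.Δ2 s8=1 s9=1 s2=0 s6=1 s1=0 s5=0 s3=1 s7=0 s4=1 clk=1 s0=0
t14.Δ3 s8=1 s9=1 s2=0 s6=1 s1=0 s5=0 s3=0 s7=0 s4=1 clk=1 s0=0
t14.Δ4 s8=1 s9=1 s2=0 s6=0 s1=0 s5=0 s3=0 s7=0 s4=1 clk=1 s0=0
t14.Δ5 s8=1 s9=1 s2=0 s6=0 s1=0 s5=0 s3=0 s7=0 s4=1 clk=1 s0=1
t15.Δ0 s8=1 s9=1 s2=0 s6=0 s1=0 s5=0 s3=0 s7=0 s4=1 clk=1 s0=1
t15.Δ1 s8=1 s9=1 s2=0 s6=0 s1=0 s5=0 s3=0 s7=0 s4=1 clk=0 s0=1
t16.Δ0 s8=1 s9=1 s2=0 s6=0 s1=0 s5=0 s3=0 s7=0 s4=1 clk=0 s0=1
t16.Δ1 s8=1 s9=1 s2=0 s6=0 s1=0 s5=0 s3=0 s7=0 s4=1 clk=1 s0=1
t16.Δ2 s8=1 s9=0 s2=0 s6=0 s1=0 s5=0 s3=0 s7=0 s4=1 clk=1 s0=1
t16.Δ3 s8=1 s9=0 s2=0 s6=0 s1=0 s5=0 s3=0 s7=0 s4=1 clk=1 s0=0

0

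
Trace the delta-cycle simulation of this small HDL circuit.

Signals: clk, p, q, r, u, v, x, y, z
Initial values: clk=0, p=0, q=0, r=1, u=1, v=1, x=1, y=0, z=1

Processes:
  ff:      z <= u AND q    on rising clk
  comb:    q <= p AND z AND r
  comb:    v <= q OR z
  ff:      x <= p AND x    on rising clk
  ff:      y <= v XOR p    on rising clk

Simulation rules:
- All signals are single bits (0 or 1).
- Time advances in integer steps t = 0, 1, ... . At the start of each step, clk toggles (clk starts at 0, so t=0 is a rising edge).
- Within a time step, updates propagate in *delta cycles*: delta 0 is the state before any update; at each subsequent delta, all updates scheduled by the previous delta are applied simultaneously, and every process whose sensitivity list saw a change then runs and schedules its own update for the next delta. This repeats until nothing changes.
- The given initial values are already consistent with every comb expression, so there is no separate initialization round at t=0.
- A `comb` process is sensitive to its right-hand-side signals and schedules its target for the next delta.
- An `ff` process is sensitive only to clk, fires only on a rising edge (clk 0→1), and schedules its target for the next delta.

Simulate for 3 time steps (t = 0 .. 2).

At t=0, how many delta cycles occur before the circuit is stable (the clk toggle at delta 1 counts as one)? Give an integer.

[bits: z,r,clk,q,p,u,v,y,x]
t=0: Δ0=110001101 Δ1=111001101 Δ2=011001110 Δ3=011001010 | 3Δ
t=1: Δ0=011001010 Δ1=010001010 | 1Δ
t=2: Δ0=010001010 Δ1=011001010 Δ2=011001000 | 2Δ

3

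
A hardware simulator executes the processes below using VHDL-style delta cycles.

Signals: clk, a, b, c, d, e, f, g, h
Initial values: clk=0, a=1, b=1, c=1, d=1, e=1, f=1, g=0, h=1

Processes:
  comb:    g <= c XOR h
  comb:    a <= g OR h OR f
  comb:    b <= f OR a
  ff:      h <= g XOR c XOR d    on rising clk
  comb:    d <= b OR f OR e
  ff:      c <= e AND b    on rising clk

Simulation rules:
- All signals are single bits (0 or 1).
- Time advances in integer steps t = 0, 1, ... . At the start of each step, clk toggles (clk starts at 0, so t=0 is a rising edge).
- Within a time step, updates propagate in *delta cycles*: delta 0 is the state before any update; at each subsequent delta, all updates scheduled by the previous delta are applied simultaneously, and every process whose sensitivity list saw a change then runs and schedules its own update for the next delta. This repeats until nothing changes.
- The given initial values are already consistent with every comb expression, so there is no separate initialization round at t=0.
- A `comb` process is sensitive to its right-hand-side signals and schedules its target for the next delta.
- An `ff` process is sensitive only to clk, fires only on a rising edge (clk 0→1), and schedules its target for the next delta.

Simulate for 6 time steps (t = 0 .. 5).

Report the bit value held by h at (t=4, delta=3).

0

[bits: c,f,e,h,a,clk,g,b,d]
t=0: Δ0=111110011 Δ1=111111011 Δ2=111011011 Δ3=111011111 | 3Δ
t=1: Δ0=111011111 Δ1=111010111 | 1Δ
t=2: Δ0=111010111 Δ1=111011111 Δ2=111111111 Δ3=111111011 | 3Δ
t=3: Δ0=111111011 Δ1=111110011 | 1Δ
t=4: Δ0=111110011 Δ1=111111011 Δ2=111011011 Δ3=111011111 | 3Δ
t=5: Δ0=111011111 Δ1=111010111 | 1Δ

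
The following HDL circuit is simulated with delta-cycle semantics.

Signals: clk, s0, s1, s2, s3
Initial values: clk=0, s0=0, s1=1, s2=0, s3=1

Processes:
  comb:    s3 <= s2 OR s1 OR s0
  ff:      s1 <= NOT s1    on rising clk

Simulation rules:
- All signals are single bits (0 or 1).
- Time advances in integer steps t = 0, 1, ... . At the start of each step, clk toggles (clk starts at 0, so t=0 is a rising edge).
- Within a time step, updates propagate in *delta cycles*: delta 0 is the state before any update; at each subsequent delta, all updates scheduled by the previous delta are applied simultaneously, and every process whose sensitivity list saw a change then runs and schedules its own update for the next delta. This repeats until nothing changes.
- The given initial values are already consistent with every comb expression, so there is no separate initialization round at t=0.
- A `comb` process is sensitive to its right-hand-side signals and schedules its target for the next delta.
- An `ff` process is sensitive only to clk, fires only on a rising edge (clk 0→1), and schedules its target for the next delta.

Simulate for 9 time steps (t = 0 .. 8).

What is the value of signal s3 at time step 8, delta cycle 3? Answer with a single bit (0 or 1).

0

t0.Δ0 s3=1 s1=1 clk=0 s0=0 s2=0
t0.Δ1 s3=1 s1=1 clk=1 s0=0 s2=0
t0.Δ2 s3=1 s1=0 clk=1 s0=0 s2=0
t0.Δ3 s3=0 s1=0 clk=1 s0=0 s2=0
t1.Δ0 s3=0 s1=0 clk=1 s0=0 s2=0
t1.Δ1 s3=0 s1=0 clk=0 s0=0 s2=0
t2.Δ0 s3=0 s1=0 clk=0 s0=0 s2=0
t2.Δ1 s3=0 s1=0 clk=1 s0=0 s2=0
t2.Δ2 s3=0 s1=1 clk=1 s0=0 s2=0
t2.Δ3 s3=1 s1=1 clk=1 s0=0 s2=0
t3.Δ0 s3=1 s1=1 clk=1 s0=0 s2=0
t3.Δ1 s3=1 s1=1 clk=0 s0=0 s2=0
t4.Δ0 s3=1 s1=1 clk=0 s0=0 s2=0
t4.Δ1 s3=1 s1=1 clk=1 s0=0 s2=0
t4.Δ2 s3=1 s1=0 clk=1 s0=0 s2=0
t4.Δ3 s3=0 s1=0 clk=1 s0=0 s2=0
t5.Δ0 s3=0 s1=0 clk=1 s0=0 s2=0
t5.Δ1 s3=0 s1=0 clk=0 s0=0 s2=0
t6.Δ0 s3=0 s1=0 clk=0 s0=0 s2=0
t6.Δ1 s3=0 s1=0 clk=1 s0=0 s2=0
t6.Δ2 s3=0 s1=1 clk=1 s0=0 s2=0
t6.Δ3 s3=1 s1=1 clk=1 s0=0 s2=0
t7.Δ0 s3=1 s1=1 clk=1 s0=0 s2=0
t7.Δ1 s3=1 s1=1 clk=0 s0=0 s2=0
t8.Δ0 s3=1 s1=1 clk=0 s0=0 s2=0
t8.Δ1 s3=1 s1=1 clk=1 s0=0 s2=0
t8.Δ2 s3=1 s1=0 clk=1 s0=0 s2=0
t8.Δ3 s3=0 s1=0 clk=1 s0=0 s2=0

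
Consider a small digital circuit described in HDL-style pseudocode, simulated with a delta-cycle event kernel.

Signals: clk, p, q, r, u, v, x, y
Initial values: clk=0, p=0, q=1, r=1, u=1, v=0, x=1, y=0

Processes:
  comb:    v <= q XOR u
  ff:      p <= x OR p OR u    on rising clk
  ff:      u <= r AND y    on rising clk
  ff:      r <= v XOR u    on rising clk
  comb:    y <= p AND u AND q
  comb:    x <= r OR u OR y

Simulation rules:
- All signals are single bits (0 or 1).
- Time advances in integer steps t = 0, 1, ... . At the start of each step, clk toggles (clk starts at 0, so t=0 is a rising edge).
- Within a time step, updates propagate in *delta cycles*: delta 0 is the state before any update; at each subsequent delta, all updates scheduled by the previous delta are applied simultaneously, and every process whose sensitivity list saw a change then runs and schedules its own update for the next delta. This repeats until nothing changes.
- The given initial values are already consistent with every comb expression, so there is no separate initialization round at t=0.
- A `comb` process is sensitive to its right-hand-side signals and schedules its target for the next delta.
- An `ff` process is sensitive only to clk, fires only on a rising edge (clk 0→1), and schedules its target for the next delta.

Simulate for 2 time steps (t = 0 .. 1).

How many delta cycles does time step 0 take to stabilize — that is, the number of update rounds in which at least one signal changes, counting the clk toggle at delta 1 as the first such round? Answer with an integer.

3

t0.Δ0 p=0 v=0 clk=0 y=0 x=1 u=1 r=1 q=1
t0.Δ1 p=0 v=0 clk=1 y=0 x=1 u=1 r=1 q=1
t0.Δ2 p=1 v=0 clk=1 y=0 x=1 u=0 r=1 q=1
t0.Δ3 p=1 v=1 clk=1 y=0 x=1 u=0 r=1 q=1
t1.Δ0 p=1 v=1 clk=1 y=0 x=1 u=0 r=1 q=1
t1.Δ1 p=1 v=1 clk=0 y=0 x=1 u=0 r=1 q=1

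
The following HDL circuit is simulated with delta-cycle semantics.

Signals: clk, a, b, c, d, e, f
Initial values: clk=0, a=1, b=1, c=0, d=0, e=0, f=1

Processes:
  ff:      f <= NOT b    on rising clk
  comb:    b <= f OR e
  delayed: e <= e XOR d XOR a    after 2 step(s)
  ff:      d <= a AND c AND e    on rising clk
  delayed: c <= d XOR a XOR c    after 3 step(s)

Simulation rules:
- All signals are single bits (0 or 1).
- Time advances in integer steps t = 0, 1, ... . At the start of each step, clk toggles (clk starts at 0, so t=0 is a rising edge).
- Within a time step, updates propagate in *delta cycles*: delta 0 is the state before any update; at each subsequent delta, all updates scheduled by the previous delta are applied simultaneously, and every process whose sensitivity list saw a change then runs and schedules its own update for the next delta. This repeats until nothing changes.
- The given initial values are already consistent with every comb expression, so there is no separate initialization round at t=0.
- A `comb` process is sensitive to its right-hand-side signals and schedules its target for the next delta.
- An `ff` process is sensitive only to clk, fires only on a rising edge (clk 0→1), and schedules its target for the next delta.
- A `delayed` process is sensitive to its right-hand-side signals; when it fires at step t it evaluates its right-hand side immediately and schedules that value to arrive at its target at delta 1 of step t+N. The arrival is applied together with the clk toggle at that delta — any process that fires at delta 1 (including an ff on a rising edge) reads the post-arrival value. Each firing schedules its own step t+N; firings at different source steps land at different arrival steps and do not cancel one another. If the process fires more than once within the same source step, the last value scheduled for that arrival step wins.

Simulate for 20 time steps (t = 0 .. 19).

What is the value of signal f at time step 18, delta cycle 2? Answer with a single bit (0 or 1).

t=0 Δ0: b=1 e=0 clk=0 f=1 d=0 c=0 a=1
  Δ1: clk:0→1
  Δ2: f:1→0
  Δ3: b:1→0
  (3Δ to stable)
t=1 Δ0: b=0 e=0 clk=1 f=0 d=0 c=0 a=1
  Δ1: clk:1→0
  (1Δ to stable)
t=2 Δ0: b=0 e=0 clk=0 f=0 d=0 c=0 a=1
  Δ1: clk:0→1
  Δ2: f:0→1
  Δ3: b:0→1
  (3Δ to stable)
t=3 Δ0: b=1 e=0 clk=1 f=1 d=0 c=0 a=1
  Δ1: clk:1→0
  (1Δ to stable)
t=4 Δ0: b=1 e=0 clk=0 f=1 d=0 c=0 a=1
  Δ1: clk:0→1
  Δ2: f:1→0
  Δ3: b:1→0
  (3Δ to stable)
t=5 Δ0: b=0 e=0 clk=1 f=0 d=0 c=0 a=1
  Δ1: clk:1→0
  (1Δ to stable)
t=6 Δ0: b=0 e=0 clk=0 f=0 d=0 c=0 a=1
  Δ1: clk:0→1
  Δ2: f:0→1
  Δ3: b:0→1
  (3Δ to stable)
t=7 Δ0: b=1 e=0 clk=1 f=1 d=0 c=0 a=1
  Δ1: clk:1→0
  (1Δ to stable)
t=8 Δ0: b=1 e=0 clk=0 f=1 d=0 c=0 a=1
  Δ1: clk:0→1
  Δ2: f:1→0
  Δ3: b:1→0
  (3Δ to stable)
t=9 Δ0: b=0 e=0 clk=1 f=0 d=0 c=0 a=1
  Δ1: clk:1→0
  (1Δ to stable)
t=10 Δ0: b=0 e=0 clk=0 f=0 d=0 c=0 a=1
  Δ1: clk:0→1
  Δ2: f:0→1
  Δ3: b:0→1
  (3Δ to stable)
t=11 Δ0: b=1 e=0 clk=1 f=1 d=0 c=0 a=1
  Δ1: clk:1→0
  (1Δ to stable)
t=12 Δ0: b=1 e=0 clk=0 f=1 d=0 c=0 a=1
  Δ1: clk:0→1
  Δ2: f:1→0
  Δ3: b:1→0
  (3Δ to stable)
t=13 Δ0: b=0 e=0 clk=1 f=0 d=0 c=0 a=1
  Δ1: clk:1→0
  (1Δ to stable)
t=14 Δ0: b=0 e=0 clk=0 f=0 d=0 c=0 a=1
  Δ1: clk:0→1
  Δ2: f:0→1
  Δ3: b:0→1
  (3Δ to stable)
t=15 Δ0: b=1 e=0 clk=1 f=1 d=0 c=0 a=1
  Δ1: clk:1→0
  (1Δ to stable)
t=16 Δ0: b=1 e=0 clk=0 f=1 d=0 c=0 a=1
  Δ1: clk:0→1
  Δ2: f:1→0
  Δ3: b:1→0
  (3Δ to stable)
t=17 Δ0: b=0 e=0 clk=1 f=0 d=0 c=0 a=1
  Δ1: clk:1→0
  (1Δ to stable)
t=18 Δ0: b=0 e=0 clk=0 f=0 d=0 c=0 a=1
  Δ1: clk:0→1
  Δ2: f:0→1
  Δ3: b:0→1
  (3Δ to stable)
t=19 Δ0: b=1 e=0 clk=1 f=1 d=0 c=0 a=1
  Δ1: clk:1→0
  (1Δ to stable)

1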